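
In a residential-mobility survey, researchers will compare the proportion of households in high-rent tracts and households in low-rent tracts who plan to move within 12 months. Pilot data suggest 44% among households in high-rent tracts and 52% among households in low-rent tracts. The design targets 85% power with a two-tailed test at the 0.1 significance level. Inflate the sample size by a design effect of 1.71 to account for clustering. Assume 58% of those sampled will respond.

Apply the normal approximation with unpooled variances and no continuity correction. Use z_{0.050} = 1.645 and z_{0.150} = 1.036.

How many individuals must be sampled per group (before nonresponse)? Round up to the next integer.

n = 1643 per group

n = (z_{α/2} + z_β)² · [p₁(1−p₁) + p₂(1−p₂)] / (p₁ − p₂)²
  = (1.645 + 1.036)² · (0.44·0.56 + 0.52·0.48) / (-0.08)²
  = (2.681)² · (0.2464 + 0.2496) / 0.0064
  = 7.1878 · 0.4960 / 0.0064
  = 557.05
Design effect: 1.71 × 557.05 = 952.56.
Adjust for 58% response: 952.56 / 0.58 = 1642.34.
Round up → n = 1643 per group.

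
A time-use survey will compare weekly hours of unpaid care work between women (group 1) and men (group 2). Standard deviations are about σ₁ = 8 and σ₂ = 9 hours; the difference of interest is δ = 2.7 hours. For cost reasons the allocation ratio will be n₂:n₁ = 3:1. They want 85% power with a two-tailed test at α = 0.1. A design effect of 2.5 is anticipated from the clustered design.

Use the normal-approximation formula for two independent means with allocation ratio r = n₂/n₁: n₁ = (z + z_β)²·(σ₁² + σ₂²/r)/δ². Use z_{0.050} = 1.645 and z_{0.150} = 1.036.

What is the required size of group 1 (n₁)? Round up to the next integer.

n₁ = (z_{α/2} + z_β)² · (σ₁² + σ₂²/r) / δ²
   = (1.645 + 1.036)² · (8² + 9²/3) / 2.7²
   = 7.1878 · (64 + 27) / 7.29
   = 7.1878 · 91 / 7.29
   = 89.72
Design effect: 2.5 × 89.72 = 224.31.
Round up → n₁ = 225; n₂ = r·n₁ = 3 × 225 = 675.

n₁ = 225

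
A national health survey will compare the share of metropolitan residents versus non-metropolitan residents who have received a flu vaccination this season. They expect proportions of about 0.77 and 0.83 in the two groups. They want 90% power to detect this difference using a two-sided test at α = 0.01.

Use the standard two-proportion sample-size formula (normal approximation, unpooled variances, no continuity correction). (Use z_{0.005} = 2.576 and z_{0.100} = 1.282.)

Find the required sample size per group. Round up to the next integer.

n = (z_{α/2} + z_β)² · [p₁(1−p₁) + p₂(1−p₂)] / (p₁ − p₂)²
  = (2.576 + 1.282)² · (0.77·0.23 + 0.83·0.17) / (-0.06)²
  = (3.858)² · (0.1771 + 0.1411) / 0.0036
  = 14.8842 · 0.3182 / 0.0036
  = 1315.59
Round up → n = 1316 per group.

n = 1316 per group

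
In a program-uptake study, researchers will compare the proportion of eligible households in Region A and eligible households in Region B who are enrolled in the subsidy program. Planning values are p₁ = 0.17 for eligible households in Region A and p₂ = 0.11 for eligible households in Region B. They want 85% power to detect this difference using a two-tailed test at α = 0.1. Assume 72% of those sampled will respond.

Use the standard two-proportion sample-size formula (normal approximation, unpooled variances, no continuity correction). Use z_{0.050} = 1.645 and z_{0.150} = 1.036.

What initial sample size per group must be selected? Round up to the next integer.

n = 663 per group

n = (z_{α/2} + z_β)² · [p₁(1−p₁) + p₂(1−p₂)] / (p₁ − p₂)²
  = (1.645 + 1.036)² · (0.17·0.83 + 0.11·0.89) / (0.06)²
  = (2.681)² · (0.1411 + 0.0979) / 0.0036
  = 7.1878 · 0.2390 / 0.0036
  = 477.19
Adjust for 72% response: 477.19 / 0.72 = 662.76.
Round up → n = 663 per group.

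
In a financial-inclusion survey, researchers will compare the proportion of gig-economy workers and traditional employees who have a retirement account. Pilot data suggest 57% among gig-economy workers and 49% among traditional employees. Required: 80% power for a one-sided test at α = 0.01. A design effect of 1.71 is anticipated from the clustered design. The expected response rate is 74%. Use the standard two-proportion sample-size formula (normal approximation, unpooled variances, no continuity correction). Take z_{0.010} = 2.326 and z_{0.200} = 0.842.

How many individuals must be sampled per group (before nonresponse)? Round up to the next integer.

n = (z_α + z_β)² · [p₁(1−p₁) + p₂(1−p₂)] / (p₁ − p₂)²
  = (2.326 + 0.842)² · (0.57·0.43 + 0.49·0.51) / (0.08)²
  = (3.168)² · (0.2451 + 0.2499) / 0.0064
  = 10.0362 · 0.4950 / 0.0064
  = 776.24
Design effect: 1.71 × 776.24 = 1327.37.
Adjust for 74% response: 1327.37 / 0.74 = 1793.74.
Round up → n = 1794 per group.

n = 1794 per group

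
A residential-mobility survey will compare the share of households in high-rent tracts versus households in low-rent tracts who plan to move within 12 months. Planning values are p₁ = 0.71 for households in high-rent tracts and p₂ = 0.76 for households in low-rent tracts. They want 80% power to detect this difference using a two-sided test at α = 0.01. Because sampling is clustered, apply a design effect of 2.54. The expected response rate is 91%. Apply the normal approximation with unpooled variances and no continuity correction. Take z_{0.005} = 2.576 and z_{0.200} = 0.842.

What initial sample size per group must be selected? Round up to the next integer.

n = 5065 per group

n = (z_{α/2} + z_β)² · [p₁(1−p₁) + p₂(1−p₂)] / (p₁ − p₂)²
  = (2.576 + 0.842)² · (0.71·0.29 + 0.76·0.24) / (-0.05)²
  = (3.418)² · (0.2059 + 0.1824) / 0.0025
  = 11.6827 · 0.3883 / 0.0025
  = 1814.56
Design effect: 2.54 × 1814.56 = 4608.98.
Adjust for 91% response: 4608.98 / 0.91 = 5064.82.
Round up → n = 5065 per group.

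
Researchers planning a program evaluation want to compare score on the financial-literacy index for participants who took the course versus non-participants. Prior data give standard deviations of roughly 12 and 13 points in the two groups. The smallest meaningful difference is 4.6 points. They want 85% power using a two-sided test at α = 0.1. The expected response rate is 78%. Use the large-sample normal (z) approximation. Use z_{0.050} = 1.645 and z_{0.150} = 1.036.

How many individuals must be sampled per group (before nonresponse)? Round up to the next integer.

n = 137 per group

n = (z_{α/2} + z_β)² · (σ₁² + σ₂²) / δ²
  = (1.645 + 1.036)² · (12² + 13² = 313) / 4.6²
  = 7.1878 · 313 / 21.16
  = 106.32
Adjust for 78% response: 106.32 / 0.78 = 136.31.
Round up → n = 137 per group.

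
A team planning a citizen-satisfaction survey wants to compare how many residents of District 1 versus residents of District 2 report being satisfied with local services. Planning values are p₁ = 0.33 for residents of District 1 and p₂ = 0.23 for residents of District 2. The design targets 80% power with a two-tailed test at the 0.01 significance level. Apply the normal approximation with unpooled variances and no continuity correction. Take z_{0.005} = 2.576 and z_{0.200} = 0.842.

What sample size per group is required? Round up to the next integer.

n = (z_{α/2} + z_β)² · [p₁(1−p₁) + p₂(1−p₂)] / (p₁ − p₂)²
  = (2.576 + 0.842)² · (0.33·0.67 + 0.23·0.77) / (0.10)²
  = (3.418)² · (0.2211 + 0.1771) / 0.0100
  = 11.6827 · 0.3982 / 0.0100
  = 465.21
Round up → n = 466 per group.

n = 466 per group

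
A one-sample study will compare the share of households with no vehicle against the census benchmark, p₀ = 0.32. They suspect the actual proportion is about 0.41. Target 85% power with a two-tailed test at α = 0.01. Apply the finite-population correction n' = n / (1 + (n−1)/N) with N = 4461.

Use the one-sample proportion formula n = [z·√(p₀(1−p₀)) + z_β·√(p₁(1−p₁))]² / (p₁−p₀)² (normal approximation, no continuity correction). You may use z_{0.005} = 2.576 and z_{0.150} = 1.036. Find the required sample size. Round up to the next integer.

n = 335

n = [z_{α/2}·√(p₀q₀) + z_β·√(p₁q₁)]² / (p₁ − p₀)²
  = [2.576·√(0.32·0.68) + 1.036·√(0.41·0.59)]² / (0.09)²
  = [2.576·0.4665 + 1.036·0.4918]² / 0.0081
  = [1.7112]² / 0.0081
  = 361.50
Finite-population correction (N = 4461): 361.50 / (1 + (361.50 − 1)/4461) = 334.47.
Round up → n = 335.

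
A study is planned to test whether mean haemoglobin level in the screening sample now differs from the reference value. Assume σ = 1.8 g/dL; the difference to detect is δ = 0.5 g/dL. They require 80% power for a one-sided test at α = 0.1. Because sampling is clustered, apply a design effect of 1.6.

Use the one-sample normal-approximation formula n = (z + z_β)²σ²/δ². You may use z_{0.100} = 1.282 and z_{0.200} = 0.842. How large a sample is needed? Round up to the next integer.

n = 94

n = (z_α + z_β)² · σ² / δ²
  = (1.282 + 0.842)² · 1.8² / 0.5²
  = 4.5114 · 3.24 / 0.25
  = 58.47
Design effect: 1.6 × 58.47 = 93.55.
Round up → n = 94.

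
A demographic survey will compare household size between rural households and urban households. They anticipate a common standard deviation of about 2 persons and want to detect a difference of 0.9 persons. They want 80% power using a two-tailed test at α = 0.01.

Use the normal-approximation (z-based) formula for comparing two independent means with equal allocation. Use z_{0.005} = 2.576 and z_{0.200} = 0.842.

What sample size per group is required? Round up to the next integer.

n = (z_{α/2} + z_β)² · (σ₁² + σ₂²) / δ²
  = (2.576 + 0.842)² · (2·2² = 8) / 0.9²
  = 11.6827 · 8 / 0.81
  = 115.38
Round up → n = 116 per group.

n = 116 per group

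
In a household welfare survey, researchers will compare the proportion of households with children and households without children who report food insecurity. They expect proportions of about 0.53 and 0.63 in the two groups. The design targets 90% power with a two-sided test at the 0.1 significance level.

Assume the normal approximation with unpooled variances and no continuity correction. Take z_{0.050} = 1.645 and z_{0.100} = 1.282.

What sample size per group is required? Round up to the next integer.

n = (z_{α/2} + z_β)² · [p₁(1−p₁) + p₂(1−p₂)] / (p₁ − p₂)²
  = (1.645 + 1.282)² · (0.53·0.47 + 0.63·0.37) / (-0.10)²
  = (2.927)² · (0.2491 + 0.2331) / 0.0100
  = 8.5673 · 0.4822 / 0.0100
  = 413.12
Round up → n = 414 per group.

n = 414 per group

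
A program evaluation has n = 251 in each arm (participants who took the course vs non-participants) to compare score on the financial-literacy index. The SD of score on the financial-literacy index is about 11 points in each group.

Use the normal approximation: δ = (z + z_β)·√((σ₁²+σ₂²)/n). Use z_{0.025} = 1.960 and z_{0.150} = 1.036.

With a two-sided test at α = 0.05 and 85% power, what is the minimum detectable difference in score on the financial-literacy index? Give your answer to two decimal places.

Minimum detectable difference ≈ 2.94 points

δ = (z_{α/2} + z_β) · √((σ₁²+σ₂²)/n)
  = (1.960 + 1.036) · √(242/251)
  = 2.996 · √0.96414
  = 2.996 · 0.9819
  = 2.9418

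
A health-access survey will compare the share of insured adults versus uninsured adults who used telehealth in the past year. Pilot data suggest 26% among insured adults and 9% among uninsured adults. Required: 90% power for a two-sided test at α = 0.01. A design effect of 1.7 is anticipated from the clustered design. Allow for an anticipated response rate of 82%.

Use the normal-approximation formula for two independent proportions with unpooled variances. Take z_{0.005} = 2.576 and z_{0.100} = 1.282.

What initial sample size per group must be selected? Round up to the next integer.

n = 293 per group

n = (z_{α/2} + z_β)² · [p₁(1−p₁) + p₂(1−p₂)] / (p₁ − p₂)²
  = (2.576 + 1.282)² · (0.26·0.74 + 0.09·0.91) / (0.17)²
  = (3.858)² · (0.1924 + 0.0819) / 0.0289
  = 14.8842 · 0.2743 / 0.0289
  = 141.27
Design effect: 1.7 × 141.27 = 240.16.
Adjust for 82% response: 240.16 / 0.82 = 292.88.
Round up → n = 293 per group.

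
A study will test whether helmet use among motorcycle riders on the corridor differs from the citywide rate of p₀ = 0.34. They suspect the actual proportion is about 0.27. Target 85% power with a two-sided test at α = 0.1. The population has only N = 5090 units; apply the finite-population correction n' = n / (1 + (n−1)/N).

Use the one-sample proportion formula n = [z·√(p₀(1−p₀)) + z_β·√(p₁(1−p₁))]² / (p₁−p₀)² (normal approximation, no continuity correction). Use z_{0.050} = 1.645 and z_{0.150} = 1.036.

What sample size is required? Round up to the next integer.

n = 296

n = [z_{α/2}·√(p₀q₀) + z_β·√(p₁q₁)]² / (p₁ − p₀)²
  = [1.645·√(0.34·0.66) + 1.036·√(0.27·0.73)]² / (-0.07)²
  = [1.645·0.4737 + 1.036·0.4440]² / 0.0049
  = [1.2392]² / 0.0049
  = 313.39
Finite-population correction (N = 5090): 313.39 / (1 + (313.39 − 1)/5090) = 295.27.
Round up → n = 296.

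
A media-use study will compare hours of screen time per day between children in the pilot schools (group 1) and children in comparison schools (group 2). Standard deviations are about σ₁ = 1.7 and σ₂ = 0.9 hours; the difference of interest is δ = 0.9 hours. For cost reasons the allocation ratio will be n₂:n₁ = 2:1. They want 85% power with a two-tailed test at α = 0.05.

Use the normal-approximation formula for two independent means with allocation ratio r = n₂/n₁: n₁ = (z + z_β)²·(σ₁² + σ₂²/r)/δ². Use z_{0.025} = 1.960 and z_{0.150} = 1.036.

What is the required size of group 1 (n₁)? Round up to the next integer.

n₁ = 37

n₁ = (z_{α/2} + z_β)² · (σ₁² + σ₂²/r) / δ²
   = (1.960 + 1.036)² · (1.7² + 0.9²/2) / 0.9²
   = 8.9760 · (2.89 + 0.405) / 0.81
   = 8.9760 · 3.295 / 0.81
   = 36.51
Round up → n₁ = 37; n₂ = r·n₁ = 2 × 37 = 74.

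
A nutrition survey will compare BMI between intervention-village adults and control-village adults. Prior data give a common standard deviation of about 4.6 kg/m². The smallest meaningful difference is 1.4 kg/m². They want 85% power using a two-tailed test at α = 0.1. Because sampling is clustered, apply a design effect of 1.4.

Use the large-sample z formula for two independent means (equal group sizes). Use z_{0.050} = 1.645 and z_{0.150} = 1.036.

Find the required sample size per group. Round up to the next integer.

n = (z_{α/2} + z_β)² · (σ₁² + σ₂²) / δ²
  = (1.645 + 1.036)² · (2·4.6² = 42.32) / 1.4²
  = 7.1878 · 42.32 / 1.96
  = 155.20
Design effect: 1.4 × 155.20 = 217.28.
Round up → n = 218 per group.

n = 218 per group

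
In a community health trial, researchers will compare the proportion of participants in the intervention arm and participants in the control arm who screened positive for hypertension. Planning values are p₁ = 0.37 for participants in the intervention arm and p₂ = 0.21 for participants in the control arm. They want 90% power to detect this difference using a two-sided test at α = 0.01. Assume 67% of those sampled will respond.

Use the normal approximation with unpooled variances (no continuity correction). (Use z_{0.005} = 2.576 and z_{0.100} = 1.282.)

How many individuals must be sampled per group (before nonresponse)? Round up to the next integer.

n = 347 per group

n = (z_{α/2} + z_β)² · [p₁(1−p₁) + p₂(1−p₂)] / (p₁ − p₂)²
  = (2.576 + 1.282)² · (0.37·0.63 + 0.21·0.79) / (0.16)²
  = (3.858)² · (0.2331 + 0.1659) / 0.0256
  = 14.8842 · 0.3990 / 0.0256
  = 231.98
Adjust for 67% response: 231.98 / 0.67 = 346.24.
Round up → n = 347 per group.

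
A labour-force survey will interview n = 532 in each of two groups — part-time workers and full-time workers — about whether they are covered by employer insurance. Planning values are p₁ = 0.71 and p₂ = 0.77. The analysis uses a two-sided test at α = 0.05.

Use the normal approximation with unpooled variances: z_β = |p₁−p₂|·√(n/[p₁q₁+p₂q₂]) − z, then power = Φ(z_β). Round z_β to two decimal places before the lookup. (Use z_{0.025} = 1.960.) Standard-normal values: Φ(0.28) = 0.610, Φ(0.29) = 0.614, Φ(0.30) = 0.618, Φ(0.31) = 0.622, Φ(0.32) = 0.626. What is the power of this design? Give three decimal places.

z_β = |p₁−p₂|·√(n/[p₁q₁+p₂q₂]) − z_{α/2}
    = 0.06 · √(532/0.3830) − 1.960
    = 0.06 · 37.2697 − 1.960
    = 2.2362 − 1.960 = 0.2762 → 0.28
Power = Φ(0.28) = 0.610.

Power ≈ 0.610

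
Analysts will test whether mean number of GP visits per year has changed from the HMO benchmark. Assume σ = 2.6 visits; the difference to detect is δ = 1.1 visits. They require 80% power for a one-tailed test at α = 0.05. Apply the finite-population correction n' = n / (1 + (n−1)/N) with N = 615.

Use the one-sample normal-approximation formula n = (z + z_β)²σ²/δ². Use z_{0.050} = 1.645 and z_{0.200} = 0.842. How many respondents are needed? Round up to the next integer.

n = (z_α + z_β)² · σ² / δ²
  = (1.645 + 0.842)² · 2.6² / 1.1²
  = 6.1852 · 6.76 / 1.21
  = 34.56
Finite-population correction (N = 615): 34.56 / (1 + (34.56 − 1)/615) = 32.77.
Round up → n = 33.

n = 33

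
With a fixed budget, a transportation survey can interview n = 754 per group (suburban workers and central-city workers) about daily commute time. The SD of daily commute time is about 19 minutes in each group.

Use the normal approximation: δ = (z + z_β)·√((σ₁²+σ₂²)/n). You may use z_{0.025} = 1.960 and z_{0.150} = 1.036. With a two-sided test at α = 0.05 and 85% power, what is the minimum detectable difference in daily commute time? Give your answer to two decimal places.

Minimum detectable difference ≈ 2.93 minutes

δ = (z_{α/2} + z_β) · √((σ₁²+σ₂²)/n)
  = (1.960 + 1.036) · √(722/754)
  = 2.996 · √0.95756
  = 2.996 · 0.9785
  = 2.9317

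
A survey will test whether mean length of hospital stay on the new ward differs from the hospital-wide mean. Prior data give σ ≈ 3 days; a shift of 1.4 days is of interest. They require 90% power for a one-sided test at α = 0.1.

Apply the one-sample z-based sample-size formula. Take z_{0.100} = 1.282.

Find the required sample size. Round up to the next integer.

n = (z_α + z_β)² · σ² / δ²
  = (1.282 + 1.282)² · 3² / 1.4²
  = 6.5741 · 9 / 1.96
  = 30.19
Round up → n = 31.

n = 31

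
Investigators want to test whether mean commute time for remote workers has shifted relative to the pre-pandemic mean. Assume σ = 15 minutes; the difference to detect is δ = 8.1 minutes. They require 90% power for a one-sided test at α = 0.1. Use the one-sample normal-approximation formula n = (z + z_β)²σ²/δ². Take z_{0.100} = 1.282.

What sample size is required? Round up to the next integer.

n = (z_α + z_β)² · σ² / δ²
  = (1.282 + 1.282)² · 15² / 8.1²
  = 6.5741 · 225 / 65.61
  = 22.54
Round up → n = 23.

n = 23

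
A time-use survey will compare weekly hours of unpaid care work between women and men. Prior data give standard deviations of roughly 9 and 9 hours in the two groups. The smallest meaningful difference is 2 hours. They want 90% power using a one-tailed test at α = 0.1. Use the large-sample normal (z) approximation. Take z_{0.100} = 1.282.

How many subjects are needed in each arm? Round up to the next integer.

n = (z_α + z_β)² · (σ₁² + σ₂²) / δ²
  = (1.282 + 1.282)² · (9² + 9² = 162) / 2²
  = 6.5741 · 162 / 4
  = 266.25
Round up → n = 267 per group.

n = 267 per group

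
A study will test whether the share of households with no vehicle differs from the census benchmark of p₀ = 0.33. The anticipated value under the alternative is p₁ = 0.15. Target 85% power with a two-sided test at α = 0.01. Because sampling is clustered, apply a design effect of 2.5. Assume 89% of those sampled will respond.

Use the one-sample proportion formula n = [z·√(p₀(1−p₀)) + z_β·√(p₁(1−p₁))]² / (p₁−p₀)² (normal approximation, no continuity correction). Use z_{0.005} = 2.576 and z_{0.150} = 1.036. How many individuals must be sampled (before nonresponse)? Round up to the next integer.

n = [z_{α/2}·√(p₀q₀) + z_β·√(p₁q₁)]² / (p₁ − p₀)²
  = [2.576·√(0.33·0.67) + 1.036·√(0.15·0.85)]² / (-0.18)²
  = [2.576·0.4702 + 1.036·0.3571]² / 0.0324
  = [1.5812]² / 0.0324
  = 77.17
Design effect: 2.5 × 77.17 = 192.91.
Adjust for 89% response: 192.91 / 0.89 = 216.76.
Round up → n = 217.

n = 217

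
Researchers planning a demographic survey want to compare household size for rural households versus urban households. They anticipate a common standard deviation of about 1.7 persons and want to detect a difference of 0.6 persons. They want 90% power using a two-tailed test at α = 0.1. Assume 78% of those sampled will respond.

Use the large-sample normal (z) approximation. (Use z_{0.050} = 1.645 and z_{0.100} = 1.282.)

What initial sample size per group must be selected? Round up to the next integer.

n = 177 per group

n = (z_{α/2} + z_β)² · (σ₁² + σ₂²) / δ²
  = (1.645 + 1.282)² · (2·1.7² = 5.78) / 0.6²
  = 8.5673 · 5.78 / 0.36
  = 137.55
Adjust for 78% response: 137.55 / 0.78 = 176.35.
Round up → n = 177 per group.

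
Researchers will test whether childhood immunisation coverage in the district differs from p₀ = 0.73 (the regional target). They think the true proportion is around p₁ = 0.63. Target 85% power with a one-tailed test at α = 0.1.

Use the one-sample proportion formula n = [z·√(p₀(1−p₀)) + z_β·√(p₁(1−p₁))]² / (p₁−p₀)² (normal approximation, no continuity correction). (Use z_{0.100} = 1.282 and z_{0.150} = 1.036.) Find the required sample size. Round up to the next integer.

n = 115

n = [z_α·√(p₀q₀) + z_β·√(p₁q₁)]² / (p₁ − p₀)²
  = [1.282·√(0.73·0.27) + 1.036·√(0.63·0.37)]² / (-0.10)²
  = [1.282·0.4440 + 1.036·0.4828]² / 0.0100
  = [1.0693]² / 0.0100
  = 114.35
Round up → n = 115.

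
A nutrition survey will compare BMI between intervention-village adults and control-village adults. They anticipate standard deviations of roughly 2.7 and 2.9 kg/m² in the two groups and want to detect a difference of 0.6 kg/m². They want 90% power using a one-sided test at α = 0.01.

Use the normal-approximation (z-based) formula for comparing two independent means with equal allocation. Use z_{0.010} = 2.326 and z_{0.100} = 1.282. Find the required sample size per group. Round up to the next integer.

n = 568 per group

n = (z_α + z_β)² · (σ₁² + σ₂²) / δ²
  = (2.326 + 1.282)² · (2.7² + 2.9² = 15.7) / 0.6²
  = 13.0177 · 15.7 / 0.36
  = 567.71
Round up → n = 568 per group.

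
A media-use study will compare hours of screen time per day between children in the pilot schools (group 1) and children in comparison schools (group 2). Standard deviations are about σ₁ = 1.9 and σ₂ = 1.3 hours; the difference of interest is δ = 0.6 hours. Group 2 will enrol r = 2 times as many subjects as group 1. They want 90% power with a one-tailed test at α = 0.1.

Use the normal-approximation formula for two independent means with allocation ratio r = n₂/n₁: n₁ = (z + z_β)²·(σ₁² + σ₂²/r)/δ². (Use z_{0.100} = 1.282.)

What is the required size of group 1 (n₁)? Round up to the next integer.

n₁ = (z_α + z_β)² · (σ₁² + σ₂²/r) / δ²
   = (1.282 + 1.282)² · (1.9² + 1.3²/2) / 0.6²
   = 6.5741 · (3.61 + 0.845) / 0.36
   = 6.5741 · 4.455 / 0.36
   = 81.35
Round up → n₁ = 82; n₂ = r·n₁ = 2 × 82 = 164.

n₁ = 82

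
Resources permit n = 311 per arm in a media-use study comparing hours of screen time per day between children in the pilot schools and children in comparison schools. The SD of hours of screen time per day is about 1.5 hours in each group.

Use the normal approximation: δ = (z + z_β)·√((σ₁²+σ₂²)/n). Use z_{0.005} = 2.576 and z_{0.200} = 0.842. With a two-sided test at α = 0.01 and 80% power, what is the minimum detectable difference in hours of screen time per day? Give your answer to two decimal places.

Minimum detectable difference ≈ 0.41 hours

δ = (z_{α/2} + z_β) · √((σ₁²+σ₂²)/n)
  = (2.576 + 0.842) · √(4.5/311)
  = 3.418 · √0.01447
  = 3.418 · 0.1203
  = 0.4111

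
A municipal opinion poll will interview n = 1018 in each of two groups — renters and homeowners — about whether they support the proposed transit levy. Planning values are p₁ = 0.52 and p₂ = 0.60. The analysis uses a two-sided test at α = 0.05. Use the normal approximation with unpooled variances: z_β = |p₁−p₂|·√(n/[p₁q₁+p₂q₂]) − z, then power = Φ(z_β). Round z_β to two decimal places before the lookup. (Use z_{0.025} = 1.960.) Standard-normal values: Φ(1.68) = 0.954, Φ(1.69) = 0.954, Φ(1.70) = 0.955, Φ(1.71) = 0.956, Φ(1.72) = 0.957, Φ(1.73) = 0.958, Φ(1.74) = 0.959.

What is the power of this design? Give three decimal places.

z_β = |p₁−p₂|·√(n/[p₁q₁+p₂q₂]) − z_{α/2}
    = 0.08 · √(1018/0.4896) − 1.960
    = 0.08 · 45.5988 − 1.960
    = 3.6479 − 1.960 = 1.6879 → 1.69
Power = Φ(1.69) = 0.954.

Power ≈ 0.954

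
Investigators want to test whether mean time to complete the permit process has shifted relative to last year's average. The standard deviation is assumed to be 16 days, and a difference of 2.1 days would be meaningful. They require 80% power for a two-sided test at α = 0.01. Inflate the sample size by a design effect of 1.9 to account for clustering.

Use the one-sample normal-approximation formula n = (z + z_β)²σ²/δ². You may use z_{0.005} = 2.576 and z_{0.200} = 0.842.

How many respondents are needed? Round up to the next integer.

n = 1289

n = (z_{α/2} + z_β)² · σ² / δ²
  = (2.576 + 0.842)² · 16² / 2.1²
  = 11.6827 · 256 / 4.41
  = 678.18
Design effect: 1.9 × 678.18 = 1288.54.
Round up → n = 1289.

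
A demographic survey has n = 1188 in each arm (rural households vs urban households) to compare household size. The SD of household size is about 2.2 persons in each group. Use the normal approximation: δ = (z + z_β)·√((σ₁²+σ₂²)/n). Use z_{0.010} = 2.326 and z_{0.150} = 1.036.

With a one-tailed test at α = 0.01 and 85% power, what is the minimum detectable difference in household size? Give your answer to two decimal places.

δ = (z_α + z_β) · √((σ₁²+σ₂²)/n)
  = (2.326 + 1.036) · √(9.68/1188)
  = 3.362 · √0.00815
  = 3.362 · 0.0903
  = 0.3035

Minimum detectable difference ≈ 0.30 persons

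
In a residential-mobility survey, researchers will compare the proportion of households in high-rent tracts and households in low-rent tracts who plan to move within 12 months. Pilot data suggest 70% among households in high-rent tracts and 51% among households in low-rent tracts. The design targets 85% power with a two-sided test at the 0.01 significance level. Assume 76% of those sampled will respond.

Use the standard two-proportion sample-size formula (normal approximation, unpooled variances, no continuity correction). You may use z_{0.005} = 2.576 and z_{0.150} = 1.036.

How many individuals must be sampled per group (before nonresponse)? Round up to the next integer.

n = 219 per group

n = (z_{α/2} + z_β)² · [p₁(1−p₁) + p₂(1−p₂)] / (p₁ − p₂)²
  = (2.576 + 1.036)² · (0.70·0.30 + 0.51·0.49) / (0.19)²
  = (3.612)² · (0.2100 + 0.2499) / 0.0361
  = 13.0465 · 0.4599 / 0.0361
  = 166.21
Adjust for 76% response: 166.21 / 0.76 = 218.69.
Round up → n = 219 per group.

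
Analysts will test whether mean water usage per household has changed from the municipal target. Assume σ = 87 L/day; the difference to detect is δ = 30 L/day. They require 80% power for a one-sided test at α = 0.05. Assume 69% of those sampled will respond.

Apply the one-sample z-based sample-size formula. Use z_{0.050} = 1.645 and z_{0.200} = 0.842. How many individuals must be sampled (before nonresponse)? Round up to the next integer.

n = (z_α + z_β)² · σ² / δ²
  = (1.645 + 0.842)² · 87² / 30²
  = 6.1852 · 7569 / 900
  = 52.02
Adjust for 69% response: 52.02 / 0.69 = 75.39.
Round up → n = 76.

n = 76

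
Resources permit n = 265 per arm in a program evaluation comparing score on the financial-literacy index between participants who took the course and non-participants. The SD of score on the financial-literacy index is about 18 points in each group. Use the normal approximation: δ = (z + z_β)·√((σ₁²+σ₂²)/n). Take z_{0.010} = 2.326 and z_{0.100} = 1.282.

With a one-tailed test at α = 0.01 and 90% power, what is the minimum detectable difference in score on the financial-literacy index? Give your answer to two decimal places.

Minimum detectable difference ≈ 5.64 points

δ = (z_α + z_β) · √((σ₁²+σ₂²)/n)
  = (2.326 + 1.282) · √(648/265)
  = 3.608 · √2.4453
  = 3.608 · 1.5637
  = 5.6420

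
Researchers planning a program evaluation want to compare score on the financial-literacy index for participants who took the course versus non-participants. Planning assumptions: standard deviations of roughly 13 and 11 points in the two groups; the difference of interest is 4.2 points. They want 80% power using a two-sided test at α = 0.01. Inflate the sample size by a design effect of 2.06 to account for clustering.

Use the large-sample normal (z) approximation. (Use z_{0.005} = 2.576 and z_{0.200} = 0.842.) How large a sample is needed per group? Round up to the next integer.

n = 396 per group

n = (z_{α/2} + z_β)² · (σ₁² + σ₂²) / δ²
  = (2.576 + 0.842)² · (13² + 11² = 290) / 4.2²
  = 11.6827 · 290 / 17.64
  = 192.06
Design effect: 2.06 × 192.06 = 395.65.
Round up → n = 396 per group.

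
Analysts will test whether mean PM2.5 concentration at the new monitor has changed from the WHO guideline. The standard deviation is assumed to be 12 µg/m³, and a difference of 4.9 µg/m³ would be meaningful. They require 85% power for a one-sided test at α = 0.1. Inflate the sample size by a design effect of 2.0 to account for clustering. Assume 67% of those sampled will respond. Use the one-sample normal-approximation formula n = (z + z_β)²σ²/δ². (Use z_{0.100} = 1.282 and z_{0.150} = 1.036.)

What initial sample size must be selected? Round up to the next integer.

n = 97

n = (z_α + z_β)² · σ² / δ²
  = (1.282 + 1.036)² · 12² / 4.9²
  = 5.3731 · 144 / 24.01
  = 32.23
Design effect: 2.0 × 32.23 = 64.45.
Adjust for 67% response: 64.45 / 0.67 = 96.19.
Round up → n = 97.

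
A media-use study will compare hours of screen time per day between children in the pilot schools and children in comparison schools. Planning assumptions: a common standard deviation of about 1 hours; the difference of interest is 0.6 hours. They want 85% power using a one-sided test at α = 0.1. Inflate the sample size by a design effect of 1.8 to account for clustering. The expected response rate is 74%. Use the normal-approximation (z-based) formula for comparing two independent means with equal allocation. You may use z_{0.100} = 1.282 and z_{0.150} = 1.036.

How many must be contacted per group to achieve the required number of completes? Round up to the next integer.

n = (z_α + z_β)² · (σ₁² + σ₂²) / δ²
  = (1.282 + 1.036)² · (2·1² = 2) / 0.6²
  = 5.3731 · 2 / 0.36
  = 29.85
Design effect: 1.8 × 29.85 = 53.73.
Adjust for 74% response: 53.73 / 0.74 = 72.61.
Round up → n = 73 per group.

n = 73 per group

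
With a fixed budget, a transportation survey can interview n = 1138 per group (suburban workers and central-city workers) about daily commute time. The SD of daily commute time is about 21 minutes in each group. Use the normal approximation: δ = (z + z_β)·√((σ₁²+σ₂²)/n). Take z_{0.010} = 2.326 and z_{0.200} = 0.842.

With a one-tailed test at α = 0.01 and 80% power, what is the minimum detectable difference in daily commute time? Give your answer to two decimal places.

Minimum detectable difference ≈ 2.79 minutes

δ = (z_α + z_β) · √((σ₁²+σ₂²)/n)
  = (2.326 + 0.842) · √(882/1138)
  = 3.168 · √0.77504
  = 3.168 · 0.8804
  = 2.7890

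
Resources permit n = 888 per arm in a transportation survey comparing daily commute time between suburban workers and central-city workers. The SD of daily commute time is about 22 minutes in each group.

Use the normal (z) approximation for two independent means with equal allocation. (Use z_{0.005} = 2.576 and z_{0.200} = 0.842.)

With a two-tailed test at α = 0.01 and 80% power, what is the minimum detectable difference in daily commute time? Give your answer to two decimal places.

δ = (z_{α/2} + z_β) · √((σ₁²+σ₂²)/n)
  = (2.576 + 0.842) · √(968/888)
  = 3.418 · √1.0901
  = 3.418 · 1.0441
  = 3.5686

Minimum detectable difference ≈ 3.57 minutes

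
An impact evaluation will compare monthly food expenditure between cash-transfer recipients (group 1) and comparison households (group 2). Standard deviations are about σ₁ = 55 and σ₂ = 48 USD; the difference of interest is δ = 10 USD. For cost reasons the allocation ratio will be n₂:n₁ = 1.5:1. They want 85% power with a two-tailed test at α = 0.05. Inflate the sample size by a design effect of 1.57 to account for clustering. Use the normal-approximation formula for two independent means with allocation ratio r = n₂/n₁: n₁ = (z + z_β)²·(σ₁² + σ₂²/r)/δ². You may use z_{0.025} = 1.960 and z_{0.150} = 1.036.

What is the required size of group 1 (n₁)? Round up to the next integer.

n₁ = 643

n₁ = (z_{α/2} + z_β)² · (σ₁² + σ₂²/r) / δ²
   = (1.960 + 1.036)² · (55² + 48²/1.5) / 10²
   = 8.9760 · (3025 + 1536) / 100
   = 8.9760 · 4561 / 100
   = 409.40
Design effect: 1.57 × 409.40 = 642.75.
Round up → n₁ = 643; n₂ = r·n₁ = 1.5 × 643 = 965.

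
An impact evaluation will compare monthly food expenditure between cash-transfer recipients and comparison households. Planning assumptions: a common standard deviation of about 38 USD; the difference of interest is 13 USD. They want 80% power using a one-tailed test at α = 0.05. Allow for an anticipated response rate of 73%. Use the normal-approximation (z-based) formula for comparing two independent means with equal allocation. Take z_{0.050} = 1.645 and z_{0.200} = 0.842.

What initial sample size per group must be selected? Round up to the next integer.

n = (z_α + z_β)² · (σ₁² + σ₂²) / δ²
  = (1.645 + 0.842)² · (2·38² = 2888) / 13²
  = 6.1852 · 2888 / 169
  = 105.70
Adjust for 73% response: 105.70 / 0.73 = 144.79.
Round up → n = 145 per group.

n = 145 per group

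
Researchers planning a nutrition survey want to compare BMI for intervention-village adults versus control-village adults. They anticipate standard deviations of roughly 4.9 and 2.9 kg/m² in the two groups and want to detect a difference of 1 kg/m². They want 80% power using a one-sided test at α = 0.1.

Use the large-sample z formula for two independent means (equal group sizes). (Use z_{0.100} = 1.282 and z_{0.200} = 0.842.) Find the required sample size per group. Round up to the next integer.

n = 147 per group

n = (z_α + z_β)² · (σ₁² + σ₂²) / δ²
  = (1.282 + 0.842)² · (4.9² + 2.9² = 32.42) / 1²
  = 4.5114 · 32.42 / 1
  = 146.26
Round up → n = 147 per group.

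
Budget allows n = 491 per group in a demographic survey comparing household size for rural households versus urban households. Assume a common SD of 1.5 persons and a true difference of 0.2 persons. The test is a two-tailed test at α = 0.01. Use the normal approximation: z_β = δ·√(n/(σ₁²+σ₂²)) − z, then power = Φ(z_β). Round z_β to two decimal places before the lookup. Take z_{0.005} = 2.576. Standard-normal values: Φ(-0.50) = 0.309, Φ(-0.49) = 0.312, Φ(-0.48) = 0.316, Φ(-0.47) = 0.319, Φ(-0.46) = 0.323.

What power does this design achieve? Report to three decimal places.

Power ≈ 0.312

z_β = δ·√(n/(σ₁²+σ₂²)) − z_{α/2}
    = 0.2 · √(491/4.5) − 2.576
    = 0.2 · 10.44563 − 2.576
    = 2.0891 − 2.576 = -0.4869 → -0.49
Power = Φ(-0.49) = 0.312.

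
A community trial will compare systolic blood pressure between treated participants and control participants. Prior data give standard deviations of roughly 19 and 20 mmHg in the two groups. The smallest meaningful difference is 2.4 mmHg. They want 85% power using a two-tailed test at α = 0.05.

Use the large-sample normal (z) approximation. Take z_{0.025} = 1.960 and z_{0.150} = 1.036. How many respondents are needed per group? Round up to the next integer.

n = 1186 per group

n = (z_{α/2} + z_β)² · (σ₁² + σ₂²) / δ²
  = (1.960 + 1.036)² · (19² + 20² = 761) / 2.4²
  = 8.9760 · 761 / 5.76
  = 1185.89
Round up → n = 1186 per group.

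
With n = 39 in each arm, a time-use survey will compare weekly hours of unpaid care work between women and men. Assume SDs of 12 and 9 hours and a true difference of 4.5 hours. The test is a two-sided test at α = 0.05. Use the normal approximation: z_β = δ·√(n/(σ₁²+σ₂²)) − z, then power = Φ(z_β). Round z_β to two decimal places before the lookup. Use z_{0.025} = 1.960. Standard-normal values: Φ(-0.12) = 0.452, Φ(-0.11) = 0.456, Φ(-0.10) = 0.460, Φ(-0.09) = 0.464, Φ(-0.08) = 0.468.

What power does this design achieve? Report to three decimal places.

Power ≈ 0.464

z_β = δ·√(n/(σ₁²+σ₂²)) − z_{α/2}
    = 4.5 · √(39/225) − 1.960
    = 4.5 · 0.41633 − 1.960
    = 1.8735 − 1.960 = -0.0865 → -0.09
Power = Φ(-0.09) = 0.464.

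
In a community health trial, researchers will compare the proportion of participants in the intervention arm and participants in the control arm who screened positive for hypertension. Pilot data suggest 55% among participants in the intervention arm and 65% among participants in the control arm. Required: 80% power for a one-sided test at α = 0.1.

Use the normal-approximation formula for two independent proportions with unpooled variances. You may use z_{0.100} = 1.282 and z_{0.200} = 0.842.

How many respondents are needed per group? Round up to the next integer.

n = (z_α + z_β)² · [p₁(1−p₁) + p₂(1−p₂)] / (p₁ − p₂)²
  = (1.282 + 0.842)² · (0.55·0.45 + 0.65·0.35) / (-0.10)²
  = (2.124)² · (0.2475 + 0.2275) / 0.0100
  = 4.5114 · 0.4750 / 0.0100
  = 214.29
Round up → n = 215 per group.

n = 215 per group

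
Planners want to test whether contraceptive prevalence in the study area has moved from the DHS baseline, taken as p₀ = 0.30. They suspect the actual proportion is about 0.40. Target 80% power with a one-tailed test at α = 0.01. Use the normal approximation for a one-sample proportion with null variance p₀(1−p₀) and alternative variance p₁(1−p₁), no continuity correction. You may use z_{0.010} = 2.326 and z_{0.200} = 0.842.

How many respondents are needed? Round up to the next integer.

n = [z_α·√(p₀q₀) + z_β·√(p₁q₁)]² / (p₁ − p₀)²
  = [2.326·√(0.30·0.70) + 0.842·√(0.40·0.60)]² / (0.10)²
  = [2.326·0.4583 + 0.842·0.4899]² / 0.0100
  = [1.4784]² / 0.0100
  = 218.57
Round up → n = 219.

n = 219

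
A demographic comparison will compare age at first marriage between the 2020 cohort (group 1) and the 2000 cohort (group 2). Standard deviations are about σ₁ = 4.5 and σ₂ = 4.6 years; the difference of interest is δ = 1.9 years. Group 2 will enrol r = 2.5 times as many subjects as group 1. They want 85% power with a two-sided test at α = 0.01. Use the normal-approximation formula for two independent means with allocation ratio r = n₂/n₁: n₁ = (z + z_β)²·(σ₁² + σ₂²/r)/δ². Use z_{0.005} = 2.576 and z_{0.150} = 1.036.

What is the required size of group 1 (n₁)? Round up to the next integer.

n₁ = (z_{α/2} + z_β)² · (σ₁² + σ₂²/r) / δ²
   = (2.576 + 1.036)² · (4.5² + 4.6²/2.5) / 1.9²
   = 13.0465 · (20.25 + 8.464) / 3.61
   = 13.0465 · 28.714 / 3.61
   = 103.77
Round up → n₁ = 104; n₂ = r·n₁ = 2.5 × 104 = 260.

n₁ = 104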